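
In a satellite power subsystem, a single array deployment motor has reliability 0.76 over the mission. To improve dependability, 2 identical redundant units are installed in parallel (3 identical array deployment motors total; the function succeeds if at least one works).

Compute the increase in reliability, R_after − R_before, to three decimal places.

R_before = 0.76
R_after = 1 − (1 − 0.76)^3 = 0.986
ΔR = 0.986 − 0.76 = 0.226

0.226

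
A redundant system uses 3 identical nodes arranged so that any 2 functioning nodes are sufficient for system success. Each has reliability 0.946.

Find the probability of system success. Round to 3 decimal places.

0.992

R = Σ_{i=2}^{3} C(3,i) p^i (1−p)^{3−i} with p = 0.946
C(3,2)·0.946^2·0.054^1 = 0.14498
C(3,3)·0.946^3·0.054^0 = 0.84659
Sum = 0.992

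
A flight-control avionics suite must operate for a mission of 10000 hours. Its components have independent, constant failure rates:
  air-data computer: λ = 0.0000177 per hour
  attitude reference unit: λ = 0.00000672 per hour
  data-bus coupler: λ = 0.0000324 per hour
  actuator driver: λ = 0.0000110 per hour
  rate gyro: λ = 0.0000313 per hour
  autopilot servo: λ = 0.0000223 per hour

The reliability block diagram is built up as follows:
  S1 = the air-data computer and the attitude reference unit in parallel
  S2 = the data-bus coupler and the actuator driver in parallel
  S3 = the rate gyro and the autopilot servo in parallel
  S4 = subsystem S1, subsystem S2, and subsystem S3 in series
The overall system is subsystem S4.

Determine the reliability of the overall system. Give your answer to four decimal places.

0.9093

R(air-data computer) = exp(−0.0000177 × 10000) = 0.837780
R(attitude reference unit) = exp(−0.00000672 × 10000) = 0.935008
R(data-bus coupler) = exp(−0.0000324 × 10000) = 0.723250
R(actuator driver) = exp(−0.0000110 × 10000) = 0.895834
R(rate gyro) = exp(−0.0000313 × 10000) = 0.731250
R(autopilot servo) = exp(−0.0000223 × 10000) = 0.800115
Parallel (air-data computer and attitude reference unit): 1 − (1 − 0.837780)(1 − 0.935008) = 0.989457
Parallel (data-bus coupler and actuator driver): 1 − (1 − 0.723250)(1 − 0.895834) = 0.971172
Parallel (rate gyro and autopilot servo): 1 − (1 − 0.731250)(1 − 0.800115) = 0.946281
Series ([0.989457], [0.971172], and [0.946281]): 0.989457 × 0.971172 × 0.946281 = 0.9093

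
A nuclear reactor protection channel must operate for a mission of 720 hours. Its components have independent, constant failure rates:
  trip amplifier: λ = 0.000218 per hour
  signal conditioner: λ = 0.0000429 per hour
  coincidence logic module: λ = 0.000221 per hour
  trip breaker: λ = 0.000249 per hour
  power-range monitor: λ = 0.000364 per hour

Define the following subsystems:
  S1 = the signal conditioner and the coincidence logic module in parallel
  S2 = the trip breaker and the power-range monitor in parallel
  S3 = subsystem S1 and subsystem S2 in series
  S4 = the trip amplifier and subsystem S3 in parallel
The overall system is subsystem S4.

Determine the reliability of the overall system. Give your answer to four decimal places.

0.9939

R(trip amplifier) = exp(−0.000218 × 720) = 0.854738
R(signal conditioner) = exp(−0.0000429 × 720) = 0.969584
R(coincidence logic module) = exp(−0.000221 × 720) = 0.852894
R(trip breaker) = exp(−0.000249 × 720) = 0.835872
R(power-range monitor) = exp(−0.000364 × 720) = 0.769449
Parallel (signal conditioner and coincidence logic module): 1 − (1 − 0.969584)(1 − 0.852894) = 0.995526
Parallel (trip breaker and power-range monitor): 1 − (1 − 0.835872)(1 − 0.769449) = 0.962160
Series ([0.995526] and [0.962160]): 0.995526 × 0.962160 = 0.957855
Parallel (trip amplifier and [0.957855]): 1 − (1 − 0.854738)(1 − 0.957855) = 0.9939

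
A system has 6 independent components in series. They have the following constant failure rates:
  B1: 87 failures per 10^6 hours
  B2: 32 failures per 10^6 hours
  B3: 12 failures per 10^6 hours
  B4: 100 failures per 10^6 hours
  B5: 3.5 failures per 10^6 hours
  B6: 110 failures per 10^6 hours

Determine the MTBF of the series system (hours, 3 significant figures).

Series of exponential components: λ_sys = Σ λ_i
λ_sys = 0.000087 + 0.000032 + 0.000012 + 0.00010 + 0.0000035 + 0.00011 = 3.4450e-04 /h
MTBF = 1 / λ_sys = 2900 h

2900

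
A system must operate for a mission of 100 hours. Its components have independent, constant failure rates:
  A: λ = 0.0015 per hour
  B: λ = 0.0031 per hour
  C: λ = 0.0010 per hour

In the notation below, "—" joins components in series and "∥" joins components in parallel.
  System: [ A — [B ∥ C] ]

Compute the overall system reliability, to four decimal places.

0.8389

R(A) = exp(−0.0015 × 100) = 0.860708
R(B) = exp(−0.0031 × 100) = 0.733447
R(C) = exp(−0.0010 × 100) = 0.904837
Parallel (B and C): 1 − (1 − 0.733447)(1 − 0.904837) = 0.974634
Series (A and [0.974634]): 0.860708 × 0.974634 = 0.8389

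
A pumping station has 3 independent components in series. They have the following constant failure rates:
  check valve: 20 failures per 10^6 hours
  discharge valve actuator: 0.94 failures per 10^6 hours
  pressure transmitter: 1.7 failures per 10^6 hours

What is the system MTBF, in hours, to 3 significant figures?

44200

Series of exponential components: λ_sys = Σ λ_i
λ_sys = 0.000020 + 0.00000094 + 0.0000017 = 2.2640e-05 /h
MTBF = 1 / λ_sys = 44200 h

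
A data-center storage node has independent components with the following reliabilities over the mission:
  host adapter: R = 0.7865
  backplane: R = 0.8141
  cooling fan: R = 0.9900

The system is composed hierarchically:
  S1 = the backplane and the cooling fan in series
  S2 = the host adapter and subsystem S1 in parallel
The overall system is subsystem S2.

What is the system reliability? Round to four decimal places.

0.9586

Series (backplane and cooling fan): 0.814100 × 0.990000 = 0.805959
Parallel (host adapter and [0.805959]): 1 − (1 − 0.786500)(1 − 0.805959) = 0.9586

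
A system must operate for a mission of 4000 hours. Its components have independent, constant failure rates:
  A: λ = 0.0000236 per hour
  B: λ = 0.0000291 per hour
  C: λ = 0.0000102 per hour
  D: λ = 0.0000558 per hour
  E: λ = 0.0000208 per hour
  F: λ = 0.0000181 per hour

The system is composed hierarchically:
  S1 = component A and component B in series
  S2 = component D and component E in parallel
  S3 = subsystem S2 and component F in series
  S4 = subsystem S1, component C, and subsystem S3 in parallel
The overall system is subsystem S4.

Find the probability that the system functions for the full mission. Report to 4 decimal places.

0.9994

R(A) = exp(−0.0000236 × 4000) = 0.909919
R(B) = exp(−0.0000291 × 4000) = 0.890119
R(C) = exp(−0.0000102 × 4000) = 0.960021
R(D) = exp(−0.0000558 × 4000) = 0.799955
R(E) = exp(−0.0000208 × 4000) = 0.920167
R(F) = exp(−0.0000181 × 4000) = 0.930159
Series (A and B): 0.909919 × 0.890119 = 0.809936
Parallel (D and E): 1 − (1 − 0.799955)(1 − 0.920167) = 0.984030
Series ([0.984030] and F): 0.984030 × 0.930159 = 0.915304
Parallel ([0.809936], C, and [0.915304]): 1 − (1 − 0.809936)(1 − 0.960021)(1 − 0.915304) = 0.9994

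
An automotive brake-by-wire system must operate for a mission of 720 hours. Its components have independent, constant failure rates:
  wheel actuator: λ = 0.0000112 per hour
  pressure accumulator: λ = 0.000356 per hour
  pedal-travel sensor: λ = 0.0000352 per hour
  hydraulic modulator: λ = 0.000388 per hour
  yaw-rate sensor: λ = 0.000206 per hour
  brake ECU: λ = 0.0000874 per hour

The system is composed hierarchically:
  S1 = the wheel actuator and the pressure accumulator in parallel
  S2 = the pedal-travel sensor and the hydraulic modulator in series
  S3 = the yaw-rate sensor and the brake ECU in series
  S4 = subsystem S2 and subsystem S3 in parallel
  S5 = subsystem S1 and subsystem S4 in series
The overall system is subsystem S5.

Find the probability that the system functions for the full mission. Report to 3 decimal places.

0.948

R(wheel actuator) = exp(−0.0000112 × 720) = 0.99197
R(pressure accumulator) = exp(−0.000356 × 720) = 0.77389
R(pedal-travel sensor) = exp(−0.0000352 × 720) = 0.97497
R(hydraulic modulator) = exp(−0.000388 × 720) = 0.75627
R(yaw-rate sensor) = exp(−0.000206 × 720) = 0.86216
R(brake ECU) = exp(−0.0000874 × 720) = 0.93901
Parallel (wheel actuator and pressure accumulator): 1 − (1 − 0.99197)(1 − 0.77389) = 0.99818
Series (pedal-travel sensor and hydraulic modulator): 0.97497 × 0.75627 = 0.73734
Series (yaw-rate sensor and brake ECU): 0.86216 × 0.93901 = 0.80958
Parallel ([0.73734] and [0.80958]): 1 − (1 − 0.73734)(1 − 0.80958) = 0.94998
Series ([0.99818] and [0.94998]): 0.99818 × 0.94998 = 0.948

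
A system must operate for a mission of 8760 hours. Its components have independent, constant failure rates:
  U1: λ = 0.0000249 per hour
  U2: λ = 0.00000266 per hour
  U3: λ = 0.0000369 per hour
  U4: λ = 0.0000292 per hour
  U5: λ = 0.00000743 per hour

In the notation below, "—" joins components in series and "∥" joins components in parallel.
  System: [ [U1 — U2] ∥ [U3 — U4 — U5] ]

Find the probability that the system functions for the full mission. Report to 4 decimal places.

0.8981

R(U1) = exp(−0.0000249 × 8760) = 0.804026
R(U2) = exp(−0.00000266 × 8760) = 0.976968
R(U3) = exp(−0.0000369 × 8760) = 0.723797
R(U4) = exp(−0.0000292 × 8760) = 0.774303
R(U5) = exp(−0.00000743 × 8760) = 0.936986
Series (U1 and U2): 0.804026 × 0.976968 = 0.785508
Series (U3, U4, and U5): 0.723797 × 0.774303 × 0.936986 = 0.525123
Parallel ([0.785508] and [0.525123]): 1 − (1 − 0.785508)(1 − 0.525123) = 0.8981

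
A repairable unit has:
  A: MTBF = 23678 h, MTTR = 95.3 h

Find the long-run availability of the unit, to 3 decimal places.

A(A) = MTBF/(MTBF+MTTR) = 23678/(23678+95.3) = 0.996

0.996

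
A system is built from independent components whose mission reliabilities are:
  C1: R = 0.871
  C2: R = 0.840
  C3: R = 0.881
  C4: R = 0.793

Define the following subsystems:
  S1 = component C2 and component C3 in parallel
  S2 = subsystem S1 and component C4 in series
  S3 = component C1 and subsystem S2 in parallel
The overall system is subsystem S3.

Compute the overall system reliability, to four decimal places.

Parallel (C2 and C3): 1 − (1 − 0.840000)(1 − 0.881000) = 0.980960
Series ([0.980960] and C4): 0.980960 × 0.793000 = 0.777901
Parallel (C1 and [0.777901]): 1 − (1 − 0.871000)(1 − 0.777901) = 0.9713

0.9713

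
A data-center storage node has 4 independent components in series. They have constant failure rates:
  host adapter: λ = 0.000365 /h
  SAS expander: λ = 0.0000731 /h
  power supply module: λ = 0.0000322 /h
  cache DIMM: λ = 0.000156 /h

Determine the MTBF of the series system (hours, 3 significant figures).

Series of exponential components: λ_sys = Σ λ_i
λ_sys = 0.000365 + 0.0000731 + 0.0000322 + 0.000156 = 6.2630e-04 /h
MTBF = 1 / λ_sys = 1600 h

1600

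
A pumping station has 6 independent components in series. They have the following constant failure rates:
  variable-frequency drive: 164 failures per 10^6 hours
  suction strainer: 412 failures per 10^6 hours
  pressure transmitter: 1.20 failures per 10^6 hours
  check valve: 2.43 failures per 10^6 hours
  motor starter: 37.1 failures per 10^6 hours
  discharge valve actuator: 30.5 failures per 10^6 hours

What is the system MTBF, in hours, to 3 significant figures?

Series of exponential components: λ_sys = Σ λ_i
λ_sys = 0.000164 + 0.000412 + 0.00000120 + 0.00000243 + 0.0000371 + 0.0000305 = 6.4723e-04 /h
MTBF = 1 / λ_sys = 1550 h

1550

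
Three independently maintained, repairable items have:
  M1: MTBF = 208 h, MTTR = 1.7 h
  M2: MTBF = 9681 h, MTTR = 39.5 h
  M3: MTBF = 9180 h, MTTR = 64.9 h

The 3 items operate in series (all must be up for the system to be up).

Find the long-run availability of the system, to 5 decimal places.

A(M1) = MTBF/(MTBF+MTTR) = 208/(208+1.7) = 0.991893
A(M2) = MTBF/(MTBF+MTTR) = 9681/(9681+39.5) = 0.995936
A(M3) = MTBF/(MTBF+MTTR) = 9180/(9180+64.9) = 0.992980
Series availability: 0.991893 × 0.995936 × 0.992980 = 0.98093

0.98093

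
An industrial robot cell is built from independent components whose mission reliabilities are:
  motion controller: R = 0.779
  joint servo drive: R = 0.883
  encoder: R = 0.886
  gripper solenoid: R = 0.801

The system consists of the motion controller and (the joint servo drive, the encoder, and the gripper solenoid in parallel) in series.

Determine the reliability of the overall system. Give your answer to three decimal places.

Parallel (joint servo drive, encoder, and gripper solenoid): 1 − (1 − 0.88300)(1 − 0.88600)(1 − 0.80100) = 0.99735
Series (motion controller and [0.99735]): 0.77900 × 0.99735 = 0.777

0.777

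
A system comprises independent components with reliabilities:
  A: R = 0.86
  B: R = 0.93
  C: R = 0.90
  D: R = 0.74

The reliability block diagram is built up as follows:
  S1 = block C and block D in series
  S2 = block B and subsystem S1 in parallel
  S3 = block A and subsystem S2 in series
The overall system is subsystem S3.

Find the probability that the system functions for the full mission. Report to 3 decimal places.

Series (C and D): 0.90000 × 0.74000 = 0.66600
Parallel (B and [0.66600]): 1 − (1 − 0.93000)(1 − 0.66600) = 0.97662
Series (A and [0.97662]): 0.86000 × 0.97662 = 0.840

0.840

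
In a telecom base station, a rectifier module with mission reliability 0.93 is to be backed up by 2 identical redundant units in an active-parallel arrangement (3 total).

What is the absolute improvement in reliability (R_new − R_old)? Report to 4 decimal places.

R_before = 0.93
R_after = 1 − (1 − 0.93)^3 = 0.9997
ΔR = 0.9997 − 0.93 = 0.0697

0.0697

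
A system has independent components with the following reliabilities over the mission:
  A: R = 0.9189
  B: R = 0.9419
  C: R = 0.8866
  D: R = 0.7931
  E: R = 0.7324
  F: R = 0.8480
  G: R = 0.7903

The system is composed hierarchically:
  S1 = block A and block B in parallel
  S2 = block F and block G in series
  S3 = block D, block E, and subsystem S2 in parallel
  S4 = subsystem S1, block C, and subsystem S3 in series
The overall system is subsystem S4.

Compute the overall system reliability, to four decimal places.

Parallel (A and B): 1 − (1 − 0.918900)(1 − 0.941900) = 0.995288
Series (F and G): 0.848000 × 0.790300 = 0.670174
Parallel (D, E, and [0.670174]): 1 − (1 − 0.793100)(1 − 0.732400)(1 − 0.670174) = 0.981739
Series ([0.995288], C, and [0.981739]): 0.995288 × 0.886600 × 0.981739 = 0.8663

0.8663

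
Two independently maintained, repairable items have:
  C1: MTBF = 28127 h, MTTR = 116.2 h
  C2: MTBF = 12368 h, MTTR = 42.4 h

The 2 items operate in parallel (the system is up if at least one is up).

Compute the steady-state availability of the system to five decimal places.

0.99999

A(C1) = MTBF/(MTBF+MTTR) = 28127/(28127+116.2) = 0.995886
A(C2) = MTBF/(MTBF+MTTR) = 12368/(12368+42.4) = 0.996584
Parallel availability: 1 − (1 − 0.995886)(1 − 0.996584) = 0.99999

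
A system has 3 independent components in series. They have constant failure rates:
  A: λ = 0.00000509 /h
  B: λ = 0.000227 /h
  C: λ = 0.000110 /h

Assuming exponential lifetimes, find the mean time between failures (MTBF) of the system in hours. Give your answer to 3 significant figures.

2920

Series of exponential components: λ_sys = Σ λ_i
λ_sys = 0.00000509 + 0.000227 + 0.000110 = 3.4209e-04 /h
MTBF = 1 / λ_sys = 2920 h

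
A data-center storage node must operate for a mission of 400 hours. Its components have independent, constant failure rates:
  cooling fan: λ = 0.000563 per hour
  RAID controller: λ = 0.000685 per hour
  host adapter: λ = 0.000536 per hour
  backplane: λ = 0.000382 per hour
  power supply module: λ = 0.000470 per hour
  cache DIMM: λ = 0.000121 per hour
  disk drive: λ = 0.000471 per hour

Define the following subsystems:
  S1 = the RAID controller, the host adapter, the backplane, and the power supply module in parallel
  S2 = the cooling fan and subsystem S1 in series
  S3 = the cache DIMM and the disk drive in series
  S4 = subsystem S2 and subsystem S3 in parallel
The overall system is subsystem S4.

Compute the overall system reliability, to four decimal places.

R(cooling fan) = exp(−0.000563 × 400) = 0.798357
R(RAID controller) = exp(−0.000685 × 400) = 0.760332
R(host adapter) = exp(−0.000536 × 400) = 0.807026
R(backplane) = exp(−0.000382 × 400) = 0.858301
R(power supply module) = exp(−0.000470 × 400) = 0.828615
R(cache DIMM) = exp(−0.000121 × 400) = 0.952753
R(disk drive) = exp(−0.000471 × 400) = 0.828283
Parallel (RAID controller, host adapter, backplane, and power supply module): 1 − (1 − 0.760332)(1 − 0.807026)(1 − 0.858301)(1 − 0.828615) = 0.998877
Series (cooling fan and [0.998877]): 0.798357 × 0.998877 = 0.797460
Series (cache DIMM and disk drive): 0.952753 × 0.828283 = 0.789149
Parallel ([0.797460] and [0.789149]): 1 − (1 − 0.797460)(1 − 0.789149) = 0.9573

0.9573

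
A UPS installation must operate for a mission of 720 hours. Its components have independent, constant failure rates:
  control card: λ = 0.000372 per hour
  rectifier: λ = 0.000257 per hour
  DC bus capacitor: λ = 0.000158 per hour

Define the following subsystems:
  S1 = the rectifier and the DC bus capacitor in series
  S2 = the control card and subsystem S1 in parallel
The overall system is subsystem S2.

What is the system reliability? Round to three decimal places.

R(control card) = exp(−0.000372 × 720) = 0.76503
R(rectifier) = exp(−0.000257 × 720) = 0.83107
R(DC bus capacitor) = exp(−0.000158 × 720) = 0.89247
Series (rectifier and DC bus capacitor): 0.83107 × 0.89247 = 0.74171
Parallel (control card and [0.74171]): 1 − (1 − 0.76503)(1 − 0.74171) = 0.939

0.939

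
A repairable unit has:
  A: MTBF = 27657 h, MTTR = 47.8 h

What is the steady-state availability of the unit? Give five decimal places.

A(A) = MTBF/(MTBF+MTTR) = 27657/(27657+47.8) = 0.99827

0.99827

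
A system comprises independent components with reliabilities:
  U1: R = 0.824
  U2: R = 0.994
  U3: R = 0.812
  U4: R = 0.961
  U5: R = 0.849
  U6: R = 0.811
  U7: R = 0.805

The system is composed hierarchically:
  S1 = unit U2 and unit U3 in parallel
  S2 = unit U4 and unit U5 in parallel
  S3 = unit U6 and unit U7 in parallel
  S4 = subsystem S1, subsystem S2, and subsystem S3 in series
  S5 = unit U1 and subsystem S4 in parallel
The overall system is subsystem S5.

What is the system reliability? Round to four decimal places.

Parallel (U2 and U3): 1 − (1 − 0.994000)(1 − 0.812000) = 0.998872
Parallel (U4 and U5): 1 − (1 − 0.961000)(1 − 0.849000) = 0.994111
Parallel (U6 and U7): 1 − (1 − 0.811000)(1 − 0.805000) = 0.963145
Series ([0.998872], [0.994111], and [0.963145]): 0.998872 × 0.994111 × 0.963145 = 0.956393
Parallel (U1 and [0.956393]): 1 − (1 − 0.824000)(1 − 0.956393) = 0.9923

0.9923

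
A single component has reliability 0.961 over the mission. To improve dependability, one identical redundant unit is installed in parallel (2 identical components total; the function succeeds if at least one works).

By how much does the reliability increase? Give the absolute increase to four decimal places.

0.0375

R_before = 0.961
R_after = 1 − (1 − 0.961)^2 = 0.9985
ΔR = 0.9985 − 0.961 = 0.0375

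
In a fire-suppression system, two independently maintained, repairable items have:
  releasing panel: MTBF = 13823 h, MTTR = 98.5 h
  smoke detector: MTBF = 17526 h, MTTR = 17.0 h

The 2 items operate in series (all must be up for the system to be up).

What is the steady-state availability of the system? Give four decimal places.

0.9920

A(releasing panel) = MTBF/(MTBF+MTTR) = 13823/(13823+98.5) = 0.992925
A(smoke detector) = MTBF/(MTBF+MTTR) = 17526/(17526+17.0) = 0.999031
Series availability: 0.992925 × 0.999031 = 0.9920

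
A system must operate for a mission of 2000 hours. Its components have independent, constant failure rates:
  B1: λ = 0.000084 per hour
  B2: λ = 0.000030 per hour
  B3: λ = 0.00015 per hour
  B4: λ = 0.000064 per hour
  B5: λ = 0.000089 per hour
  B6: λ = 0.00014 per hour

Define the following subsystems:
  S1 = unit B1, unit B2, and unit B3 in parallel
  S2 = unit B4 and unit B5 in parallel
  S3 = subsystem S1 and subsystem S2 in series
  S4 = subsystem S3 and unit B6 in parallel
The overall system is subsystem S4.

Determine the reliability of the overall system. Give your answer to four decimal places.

0.9947

R(B1) = exp(−0.000084 × 2000) = 0.845354
R(B2) = exp(−0.000030 × 2000) = 0.941765
R(B3) = exp(−0.00015 × 2000) = 0.740818
R(B4) = exp(−0.000064 × 2000) = 0.879853
R(B5) = exp(−0.000089 × 2000) = 0.836942
R(B6) = exp(−0.00014 × 2000) = 0.755784
Parallel (B1, B2, and B3): 1 − (1 − 0.845354)(1 − 0.941765)(1 − 0.740818) = 0.997666
Parallel (B4 and B5): 1 − (1 − 0.879853)(1 − 0.836942) = 0.980409
Series ([0.997666] and [0.980409]): 0.997666 × 0.980409 = 0.978121
Parallel ([0.978121] and B6): 1 − (1 − 0.978121)(1 − 0.755784) = 0.9947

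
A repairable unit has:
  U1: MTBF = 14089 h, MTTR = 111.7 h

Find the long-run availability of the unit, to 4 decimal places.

A(U1) = MTBF/(MTBF+MTTR) = 14089/(14089+111.7) = 0.9921

0.9921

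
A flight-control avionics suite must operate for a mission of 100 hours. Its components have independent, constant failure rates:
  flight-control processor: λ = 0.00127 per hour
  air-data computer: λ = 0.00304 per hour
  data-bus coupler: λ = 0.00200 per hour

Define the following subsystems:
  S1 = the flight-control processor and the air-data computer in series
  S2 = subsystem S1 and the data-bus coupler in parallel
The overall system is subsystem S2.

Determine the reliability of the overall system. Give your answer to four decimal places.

0.9365

R(flight-control processor) = exp(−0.00127 × 100) = 0.880734
R(air-data computer) = exp(−0.00304 × 100) = 0.737861
R(data-bus coupler) = exp(−0.00200 × 100) = 0.818731
Series (flight-control processor and air-data computer): 0.880734 × 0.737861 = 0.649859
Parallel ([0.649859] and data-bus coupler): 1 − (1 − 0.649859)(1 − 0.818731) = 0.9365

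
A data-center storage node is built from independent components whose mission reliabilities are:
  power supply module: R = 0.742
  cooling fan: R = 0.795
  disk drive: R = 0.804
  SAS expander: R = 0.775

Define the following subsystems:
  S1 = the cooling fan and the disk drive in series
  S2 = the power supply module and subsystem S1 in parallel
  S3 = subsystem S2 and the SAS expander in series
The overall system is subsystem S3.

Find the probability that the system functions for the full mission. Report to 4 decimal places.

Series (cooling fan and disk drive): 0.795000 × 0.804000 = 0.639180
Parallel (power supply module and [0.639180]): 1 − (1 − 0.742000)(1 − 0.639180) = 0.906908
Series ([0.906908] and SAS expander): 0.906908 × 0.775000 = 0.7029

0.7029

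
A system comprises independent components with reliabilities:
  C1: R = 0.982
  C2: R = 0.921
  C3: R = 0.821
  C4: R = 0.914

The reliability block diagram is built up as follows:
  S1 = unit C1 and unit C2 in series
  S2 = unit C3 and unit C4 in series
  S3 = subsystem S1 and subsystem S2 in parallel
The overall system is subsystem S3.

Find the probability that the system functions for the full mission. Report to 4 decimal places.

Series (C1 and C2): 0.982000 × 0.921000 = 0.904422
Series (C3 and C4): 0.821000 × 0.914000 = 0.750394
Parallel ([0.904422] and [0.750394]): 1 − (1 − 0.904422)(1 − 0.750394) = 0.9761

0.9761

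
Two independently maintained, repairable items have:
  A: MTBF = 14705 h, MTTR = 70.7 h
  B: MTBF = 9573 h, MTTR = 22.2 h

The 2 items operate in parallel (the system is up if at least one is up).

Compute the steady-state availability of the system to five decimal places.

A(A) = MTBF/(MTBF+MTTR) = 14705/(14705+70.7) = 0.995215
A(B) = MTBF/(MTBF+MTTR) = 9573/(9573+22.2) = 0.997686
Parallel availability: 1 − (1 − 0.995215)(1 − 0.997686) = 0.99999

0.99999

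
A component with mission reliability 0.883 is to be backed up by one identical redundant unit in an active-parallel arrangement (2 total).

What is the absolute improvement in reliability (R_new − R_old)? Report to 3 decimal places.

R_before = 0.883
R_after = 1 − (1 − 0.883)^2 = 0.986
ΔR = 0.986 − 0.883 = 0.103

0.103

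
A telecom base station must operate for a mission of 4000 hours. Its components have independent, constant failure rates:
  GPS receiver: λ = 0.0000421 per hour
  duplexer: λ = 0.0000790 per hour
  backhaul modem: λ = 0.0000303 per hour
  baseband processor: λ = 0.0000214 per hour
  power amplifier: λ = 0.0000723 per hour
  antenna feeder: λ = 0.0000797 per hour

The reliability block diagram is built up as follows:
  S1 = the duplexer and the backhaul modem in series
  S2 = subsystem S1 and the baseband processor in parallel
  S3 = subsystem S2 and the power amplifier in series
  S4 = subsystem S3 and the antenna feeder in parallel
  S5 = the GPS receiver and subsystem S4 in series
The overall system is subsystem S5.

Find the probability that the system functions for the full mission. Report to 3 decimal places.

R(GPS receiver) = exp(−0.0000421 × 4000) = 0.84502
R(duplexer) = exp(−0.0000790 × 4000) = 0.72906
R(backhaul modem) = exp(−0.0000303 × 4000) = 0.88586
R(baseband processor) = exp(−0.0000214 × 4000) = 0.91796
R(power amplifier) = exp(−0.0000723 × 4000) = 0.74886
R(antenna feeder) = exp(−0.0000797 × 4000) = 0.72702
Series (duplexer and backhaul modem): 0.72906 × 0.88586 = 0.64585
Parallel ([0.64585] and baseband processor): 1 − (1 − 0.64585)(1 − 0.91796) = 0.97095
Series ([0.97095] and power amplifier): 0.97095 × 0.74886 = 0.72711
Parallel ([0.72711] and antenna feeder): 1 − (1 − 0.72711)(1 − 0.72702) = 0.92551
Series (GPS receiver and [0.92551]): 0.84502 × 0.92551 = 0.782

0.782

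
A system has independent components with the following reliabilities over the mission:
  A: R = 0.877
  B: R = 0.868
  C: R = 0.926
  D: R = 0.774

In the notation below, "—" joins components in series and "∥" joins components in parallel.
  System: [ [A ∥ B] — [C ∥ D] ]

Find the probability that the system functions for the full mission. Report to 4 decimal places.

Parallel (A and B): 1 − (1 − 0.877000)(1 − 0.868000) = 0.983764
Parallel (C and D): 1 − (1 − 0.926000)(1 − 0.774000) = 0.983276
Series ([0.983764] and [0.983276]): 0.983764 × 0.983276 = 0.9673

0.9673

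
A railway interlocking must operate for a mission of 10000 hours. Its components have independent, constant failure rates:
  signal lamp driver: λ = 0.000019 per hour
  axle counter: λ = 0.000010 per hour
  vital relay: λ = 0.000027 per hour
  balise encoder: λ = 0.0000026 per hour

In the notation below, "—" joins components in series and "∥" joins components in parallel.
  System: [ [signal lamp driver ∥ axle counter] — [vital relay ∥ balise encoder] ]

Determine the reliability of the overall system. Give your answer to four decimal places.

0.9776

R(signal lamp driver) = exp(−0.000019 × 10000) = 0.826959
R(axle counter) = exp(−0.000010 × 10000) = 0.904837
R(vital relay) = exp(−0.000027 × 10000) = 0.763379
R(balise encoder) = exp(−0.0000026 × 10000) = 0.974335
Parallel (signal lamp driver and axle counter): 1 − (1 − 0.826959)(1 − 0.904837) = 0.983533
Parallel (vital relay and balise encoder): 1 − (1 − 0.763379)(1 − 0.974335) = 0.993927
Series ([0.983533] and [0.993927]): 0.983533 × 0.993927 = 0.9776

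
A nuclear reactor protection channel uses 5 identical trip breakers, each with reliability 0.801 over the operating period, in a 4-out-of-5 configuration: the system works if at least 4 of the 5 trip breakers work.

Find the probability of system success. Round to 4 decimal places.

0.7393

R = Σ_{i=4}^{5} C(5,i) p^i (1−p)^{5−i} with p = 0.801
C(5,4)·0.801^4·0.199^1 = 0.409594
C(5,5)·0.801^5·0.199^0 = 0.329733
Sum = 0.7393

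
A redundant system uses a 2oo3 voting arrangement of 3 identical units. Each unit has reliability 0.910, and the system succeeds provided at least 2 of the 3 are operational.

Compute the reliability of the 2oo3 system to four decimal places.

0.9772

R = Σ_{i=2}^{3} C(3,i) p^i (1−p)^{3−i} with p = 0.910
C(3,2)·0.910^2·0.090^1 = 0.223587
C(3,3)·0.910^3·0.090^0 = 0.753571
Sum = 0.9772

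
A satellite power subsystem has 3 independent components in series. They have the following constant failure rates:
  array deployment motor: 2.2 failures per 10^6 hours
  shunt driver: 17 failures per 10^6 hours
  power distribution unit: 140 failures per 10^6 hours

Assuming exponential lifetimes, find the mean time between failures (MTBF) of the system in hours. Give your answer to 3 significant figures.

6280

Series of exponential components: λ_sys = Σ λ_i
λ_sys = 0.0000022 + 0.000017 + 0.00014 = 1.5920e-04 /h
MTBF = 1 / λ_sys = 6280 h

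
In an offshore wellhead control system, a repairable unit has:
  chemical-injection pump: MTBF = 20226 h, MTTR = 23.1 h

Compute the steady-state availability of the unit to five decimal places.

A(chemical-injection pump) = MTBF/(MTBF+MTTR) = 20226/(20226+23.1) = 0.99886

0.99886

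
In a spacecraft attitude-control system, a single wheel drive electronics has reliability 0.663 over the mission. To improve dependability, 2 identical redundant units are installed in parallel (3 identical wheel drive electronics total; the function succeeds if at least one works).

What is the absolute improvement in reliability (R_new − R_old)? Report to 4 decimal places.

0.2987

R_before = 0.663
R_after = 1 − (1 − 0.663)^3 = 0.9617
ΔR = 0.9617 − 0.663 = 0.2987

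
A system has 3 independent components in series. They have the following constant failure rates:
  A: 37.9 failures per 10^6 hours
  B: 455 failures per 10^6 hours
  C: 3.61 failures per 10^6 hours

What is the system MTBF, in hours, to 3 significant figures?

Series of exponential components: λ_sys = Σ λ_i
λ_sys = 0.0000379 + 0.000455 + 0.00000361 = 4.9651e-04 /h
MTBF = 1 / λ_sys = 2010 h

2010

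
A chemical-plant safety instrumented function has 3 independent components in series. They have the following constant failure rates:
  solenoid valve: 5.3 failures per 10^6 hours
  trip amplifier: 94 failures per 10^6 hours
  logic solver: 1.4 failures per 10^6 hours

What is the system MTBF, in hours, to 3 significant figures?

9930

Series of exponential components: λ_sys = Σ λ_i
λ_sys = 0.0000053 + 0.000094 + 0.0000014 = 1.0070e-04 /h
MTBF = 1 / λ_sys = 9930 h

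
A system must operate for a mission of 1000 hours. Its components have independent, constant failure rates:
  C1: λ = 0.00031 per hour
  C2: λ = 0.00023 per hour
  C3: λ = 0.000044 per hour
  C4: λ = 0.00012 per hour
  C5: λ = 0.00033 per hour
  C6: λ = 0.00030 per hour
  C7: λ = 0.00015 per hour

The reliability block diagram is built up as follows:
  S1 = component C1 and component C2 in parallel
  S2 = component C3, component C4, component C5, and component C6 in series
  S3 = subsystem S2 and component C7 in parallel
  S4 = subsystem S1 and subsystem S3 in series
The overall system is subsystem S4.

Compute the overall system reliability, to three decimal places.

R(C1) = exp(−0.00031 × 1000) = 0.73345
R(C2) = exp(−0.00023 × 1000) = 0.79453
R(C3) = exp(−0.000044 × 1000) = 0.95695
R(C4) = exp(−0.00012 × 1000) = 0.88692
R(C5) = exp(−0.00033 × 1000) = 0.71892
R(C6) = exp(−0.00030 × 1000) = 0.74082
R(C7) = exp(−0.00015 × 1000) = 0.86071
Parallel (C1 and C2): 1 − (1 − 0.73345)(1 − 0.79453) = 0.94523
Series (C3, C4, C5, and C6): 0.95695 × 0.88692 × 0.71892 × 0.74082 = 0.45203
Parallel ([0.45203] and C7): 1 − (1 − 0.45203)(1 − 0.86071) = 0.92367
Series ([0.94523] and [0.92367]): 0.94523 × 0.92367 = 0.873

0.873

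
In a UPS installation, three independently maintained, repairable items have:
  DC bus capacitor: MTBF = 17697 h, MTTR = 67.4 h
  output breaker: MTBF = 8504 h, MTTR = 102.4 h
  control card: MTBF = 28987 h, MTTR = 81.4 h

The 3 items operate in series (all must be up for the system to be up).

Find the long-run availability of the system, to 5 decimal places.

0.98160

A(DC bus capacitor) = MTBF/(MTBF+MTTR) = 17697/(17697+67.4) = 0.996206
A(output breaker) = MTBF/(MTBF+MTTR) = 8504/(8504+102.4) = 0.988102
A(control card) = MTBF/(MTBF+MTTR) = 28987/(28987+81.4) = 0.997200
Series availability: 0.996206 × 0.988102 × 0.997200 = 0.98160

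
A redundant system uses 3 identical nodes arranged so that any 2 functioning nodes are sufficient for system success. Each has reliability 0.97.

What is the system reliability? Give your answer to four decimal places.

0.9974

R = Σ_{i=2}^{3} C(3,i) p^i (1−p)^{3−i} with p = 0.97
C(3,2)·0.97^2·0.03^1 = 0.084681
C(3,3)·0.97^3·0.03^0 = 0.912673
Sum = 0.9974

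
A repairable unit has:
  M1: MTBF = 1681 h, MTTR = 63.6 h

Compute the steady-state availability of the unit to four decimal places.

0.9635

A(M1) = MTBF/(MTBF+MTTR) = 1681/(1681+63.6) = 0.9635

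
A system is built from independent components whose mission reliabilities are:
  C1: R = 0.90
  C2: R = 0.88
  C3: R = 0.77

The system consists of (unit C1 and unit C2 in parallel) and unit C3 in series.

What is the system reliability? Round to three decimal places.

Parallel (C1 and C2): 1 − (1 − 0.90000)(1 − 0.88000) = 0.98800
Series ([0.98800] and C3): 0.98800 × 0.77000 = 0.761

0.761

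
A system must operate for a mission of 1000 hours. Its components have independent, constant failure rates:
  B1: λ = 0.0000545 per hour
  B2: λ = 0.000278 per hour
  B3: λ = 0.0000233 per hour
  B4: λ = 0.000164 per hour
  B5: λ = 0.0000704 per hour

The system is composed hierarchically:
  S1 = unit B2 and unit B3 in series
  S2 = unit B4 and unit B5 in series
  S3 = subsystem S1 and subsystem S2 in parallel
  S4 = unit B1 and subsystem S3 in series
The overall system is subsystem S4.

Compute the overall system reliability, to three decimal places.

0.895

R(B1) = exp(−0.0000545 × 1000) = 0.94696
R(B2) = exp(−0.000278 × 1000) = 0.75730
R(B3) = exp(−0.0000233 × 1000) = 0.97697
R(B4) = exp(−0.000164 × 1000) = 0.84874
R(B5) = exp(−0.0000704 × 1000) = 0.93202
Series (B2 and B3): 0.75730 × 0.97697 = 0.73986
Series (B4 and B5): 0.84874 × 0.93202 = 0.79104
Parallel ([0.73986] and [0.79104]): 1 − (1 − 0.73986)(1 − 0.79104) = 0.94564
Series (B1 and [0.94564]): 0.94696 × 0.94564 = 0.895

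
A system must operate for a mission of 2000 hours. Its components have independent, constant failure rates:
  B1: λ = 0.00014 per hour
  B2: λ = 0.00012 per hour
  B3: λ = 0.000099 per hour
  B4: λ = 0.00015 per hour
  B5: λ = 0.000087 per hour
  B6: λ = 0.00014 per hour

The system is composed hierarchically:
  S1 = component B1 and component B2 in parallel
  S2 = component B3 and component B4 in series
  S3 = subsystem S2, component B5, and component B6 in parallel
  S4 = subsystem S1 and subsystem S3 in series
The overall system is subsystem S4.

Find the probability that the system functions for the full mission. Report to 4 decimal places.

R(B1) = exp(−0.00014 × 2000) = 0.755784
R(B2) = exp(−0.00012 × 2000) = 0.786628
R(B3) = exp(−0.000099 × 2000) = 0.820370
R(B4) = exp(−0.00015 × 2000) = 0.740818
R(B5) = exp(−0.000087 × 2000) = 0.840297
R(B6) = exp(−0.00014 × 2000) = 0.755784
Parallel (B1 and B2): 1 − (1 − 0.755784)(1 − 0.786628) = 0.947891
Series (B3 and B4): 0.820370 × 0.740818 = 0.607745
Parallel ([0.607745], B5, and B6): 1 − (1 − 0.607745)(1 − 0.840297)(1 − 0.755784) = 0.984701
Series ([0.947891] and [0.984701]): 0.947891 × 0.984701 = 0.9334

0.9334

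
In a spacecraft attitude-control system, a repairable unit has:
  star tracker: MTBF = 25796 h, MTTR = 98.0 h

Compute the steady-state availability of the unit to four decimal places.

A(star tracker) = MTBF/(MTBF+MTTR) = 25796/(25796+98.0) = 0.9962

0.9962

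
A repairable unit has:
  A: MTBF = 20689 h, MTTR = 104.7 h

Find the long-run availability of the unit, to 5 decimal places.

A(A) = MTBF/(MTBF+MTTR) = 20689/(20689+104.7) = 0.99496

0.99496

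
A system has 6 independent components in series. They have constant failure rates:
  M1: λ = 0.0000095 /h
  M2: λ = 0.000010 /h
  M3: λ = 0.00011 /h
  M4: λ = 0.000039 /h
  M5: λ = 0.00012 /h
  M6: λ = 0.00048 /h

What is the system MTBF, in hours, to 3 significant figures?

Series of exponential components: λ_sys = Σ λ_i
λ_sys = 0.0000095 + 0.000010 + 0.00011 + 0.000039 + 0.00012 + 0.00048 = 7.6850e-04 /h
MTBF = 1 / λ_sys = 1300 h

1300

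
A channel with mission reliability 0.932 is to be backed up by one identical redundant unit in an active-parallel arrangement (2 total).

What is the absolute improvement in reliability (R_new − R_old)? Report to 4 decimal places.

R_before = 0.932
R_after = 1 − (1 − 0.932)^2 = 0.9954
ΔR = 0.9954 − 0.932 = 0.0634

0.0634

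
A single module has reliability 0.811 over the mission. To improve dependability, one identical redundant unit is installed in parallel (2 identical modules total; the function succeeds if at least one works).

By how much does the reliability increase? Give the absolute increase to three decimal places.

0.153

R_before = 0.811
R_after = 1 − (1 − 0.811)^2 = 0.964
ΔR = 0.964 − 0.811 = 0.153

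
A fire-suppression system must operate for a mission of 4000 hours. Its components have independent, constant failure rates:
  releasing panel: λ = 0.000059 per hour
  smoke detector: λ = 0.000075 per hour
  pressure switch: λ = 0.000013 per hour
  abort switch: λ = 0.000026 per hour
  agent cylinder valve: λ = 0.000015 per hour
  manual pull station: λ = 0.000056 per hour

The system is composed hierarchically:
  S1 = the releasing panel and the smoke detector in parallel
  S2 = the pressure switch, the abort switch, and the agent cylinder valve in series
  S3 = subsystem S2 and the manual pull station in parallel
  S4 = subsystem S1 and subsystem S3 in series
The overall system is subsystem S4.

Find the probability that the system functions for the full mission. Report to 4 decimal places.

R(releasing panel) = exp(−0.000059 × 4000) = 0.789781
R(smoke detector) = exp(−0.000075 × 4000) = 0.740818
R(pressure switch) = exp(−0.000013 × 4000) = 0.949329
R(abort switch) = exp(−0.000026 × 4000) = 0.901225
R(agent cylinder valve) = exp(−0.000015 × 4000) = 0.941765
R(manual pull station) = exp(−0.000056 × 4000) = 0.799315
Parallel (releasing panel and smoke detector): 1 − (1 − 0.789781)(1 − 0.740818) = 0.945515
Series (pressure switch, abort switch, and agent cylinder valve): 0.949329 × 0.901225 × 0.941765 = 0.805736
Parallel ([0.805736] and manual pull station): 1 − (1 − 0.805736)(1 − 0.799315) = 0.961014
Series ([0.945515] and [0.961014]): 0.945515 × 0.961014 = 0.9087

0.9087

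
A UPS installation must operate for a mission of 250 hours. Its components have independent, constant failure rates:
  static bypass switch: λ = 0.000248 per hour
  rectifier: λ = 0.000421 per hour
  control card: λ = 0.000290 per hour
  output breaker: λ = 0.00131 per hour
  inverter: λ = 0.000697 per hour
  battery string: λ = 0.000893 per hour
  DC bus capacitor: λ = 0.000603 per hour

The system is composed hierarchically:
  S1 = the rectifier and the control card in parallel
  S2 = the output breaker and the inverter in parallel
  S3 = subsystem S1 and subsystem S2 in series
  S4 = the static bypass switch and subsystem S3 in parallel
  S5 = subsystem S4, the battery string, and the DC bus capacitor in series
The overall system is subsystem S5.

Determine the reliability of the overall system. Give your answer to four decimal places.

0.6859

R(static bypass switch) = exp(−0.000248 × 250) = 0.939883
R(rectifier) = exp(−0.000421 × 250) = 0.900099
R(control card) = exp(−0.000290 × 250) = 0.930066
R(output breaker) = exp(−0.00131 × 250) = 0.720723
R(inverter) = exp(−0.000697 × 250) = 0.840087
R(battery string) = exp(−0.000893 × 250) = 0.799915
R(DC bus capacitor) = exp(−0.000603 × 250) = 0.860063
Parallel (rectifier and control card): 1 − (1 − 0.900099)(1 − 0.930066) = 0.993014
Parallel (output breaker and inverter): 1 − (1 − 0.720723)(1 − 0.840087) = 0.955340
Series ([0.993014] and [0.955340]): 0.993014 × 0.955340 = 0.948666
Parallel (static bypass switch and [0.948666]): 1 − (1 − 0.939883)(1 − 0.948666) = 0.996914
Series ([0.996914], battery string, and DC bus capacitor): 0.996914 × 0.799915 × 0.860063 = 0.6859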